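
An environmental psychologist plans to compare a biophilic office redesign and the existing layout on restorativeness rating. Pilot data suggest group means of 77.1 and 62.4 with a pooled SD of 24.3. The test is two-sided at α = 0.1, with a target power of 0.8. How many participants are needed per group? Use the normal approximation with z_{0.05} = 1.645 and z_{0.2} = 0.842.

Cohen's d = |M₁ − M₂| / SD_pooled = |77.1 − 62.4| / 24.3 = 14.7 / 24.3 = 0.605.
For two independent groups with equal n: n = 2·((z_{α/2} + z_β) / d)².
z_{α/2} + z_β = 1.645 + 0.842 = 2.487.
n = 2 × (2.487 / 0.605)² = 2 × 4.111² = 2 × 16.90 = 33.8.
Round up to the next whole participant.

n = 34 per group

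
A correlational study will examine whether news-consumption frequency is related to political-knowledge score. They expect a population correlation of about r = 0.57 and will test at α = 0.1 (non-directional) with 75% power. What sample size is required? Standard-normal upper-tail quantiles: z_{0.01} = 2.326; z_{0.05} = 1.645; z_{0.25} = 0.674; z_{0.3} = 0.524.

Fisher's z: C = ½·ln((1+r)/(1−r)) = ½·ln(3.6512) = 0.6475.
n = ((z_{α/2} + z_β)/C)² + 3.
(1.645 + 0.674) / 0.6475 = 2.319 / 0.6475 = 3.581.
n = 3.581² + 3 = 12.83 + 3 = 15.8.
Round up.

n = 16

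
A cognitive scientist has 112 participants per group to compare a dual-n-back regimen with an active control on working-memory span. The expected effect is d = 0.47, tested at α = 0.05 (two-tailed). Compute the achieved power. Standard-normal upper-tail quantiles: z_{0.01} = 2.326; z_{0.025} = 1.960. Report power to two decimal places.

power ≈ 0.94

For two equal groups, power = Φ(d·√(n/2) − z_{α/2}).
d·√(n/2) = 0.47 × √(112/2) = 0.47 × 7.483 = 3.517.
z_β = 3.517 − 1.960 = 1.557.
Power = Φ(1.557) = 0.940.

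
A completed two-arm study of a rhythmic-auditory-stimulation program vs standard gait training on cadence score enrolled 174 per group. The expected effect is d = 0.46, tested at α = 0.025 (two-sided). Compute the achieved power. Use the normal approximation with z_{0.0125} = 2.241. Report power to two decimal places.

For two equal groups, power = Φ(d·√(n/2) − z_{α/2}).
d·√(n/2) = 0.46 × √(174/2) = 0.46 × 9.327 = 4.291.
z_β = 4.291 − 2.241 = 2.050.
Power = Φ(2.050) = 0.980.

power ≈ 0.98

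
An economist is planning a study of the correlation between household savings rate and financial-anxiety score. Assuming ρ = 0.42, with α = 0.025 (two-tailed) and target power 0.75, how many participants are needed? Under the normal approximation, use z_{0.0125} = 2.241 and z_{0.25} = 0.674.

Fisher's z: C = ½·ln((1+r)/(1−r)) = ½·ln(2.4483) = 0.4477.
n = ((z_{α/2} + z_β)/C)² + 3.
(2.241 + 0.674) / 0.4477 = 2.915 / 0.4477 = 6.511.
n = 6.511² + 3 = 42.39 + 3 = 45.4.
Round up.

n = 46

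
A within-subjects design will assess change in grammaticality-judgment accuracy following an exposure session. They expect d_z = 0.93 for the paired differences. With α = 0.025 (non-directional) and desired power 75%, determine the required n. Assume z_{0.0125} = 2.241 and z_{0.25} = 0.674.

n = 10 pairs

For a paired (one-sample on differences) test: n = ((z_{α/2} + z_β) / d)².
z_{α/2} + z_β = 2.241 + 0.674 = 2.915.
n = (2.915 / 0.93)² = 3.134² = 9.82.
Round up.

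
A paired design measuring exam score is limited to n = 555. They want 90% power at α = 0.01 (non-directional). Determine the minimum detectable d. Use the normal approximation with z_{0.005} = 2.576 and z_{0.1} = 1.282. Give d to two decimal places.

d_min ≈ 0.16

For a single sample (or paired design) of n = 555: d_min = (z_{α/2} + z_β)/√n.
z-sum = 2.576 + 1.282 = 3.858.
d_min = 3.858 / √555 = 3.858 / 23.558 = 0.164.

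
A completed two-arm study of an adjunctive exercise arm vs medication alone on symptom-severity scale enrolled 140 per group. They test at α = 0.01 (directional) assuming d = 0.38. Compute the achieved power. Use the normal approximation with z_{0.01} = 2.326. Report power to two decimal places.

power ≈ 0.80

For two equal groups, power = Φ(d·√(n/2) − z_{α}).
d·√(n/2) = 0.38 × √(140/2) = 0.38 × 8.367 = 3.179.
z_β = 3.179 − 2.326 = 0.853.
Power = Φ(0.853) = 0.803.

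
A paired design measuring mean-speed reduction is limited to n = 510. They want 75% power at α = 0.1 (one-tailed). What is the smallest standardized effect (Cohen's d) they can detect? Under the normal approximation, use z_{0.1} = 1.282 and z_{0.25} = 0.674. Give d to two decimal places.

d_min ≈ 0.09

For a single sample (or paired design) of n = 510: d_min = (z_{α} + z_β)/√n.
z-sum = 1.282 + 0.674 = 1.956.
d_min = 1.956 / √510 = 1.956 / 22.583 = 0.087.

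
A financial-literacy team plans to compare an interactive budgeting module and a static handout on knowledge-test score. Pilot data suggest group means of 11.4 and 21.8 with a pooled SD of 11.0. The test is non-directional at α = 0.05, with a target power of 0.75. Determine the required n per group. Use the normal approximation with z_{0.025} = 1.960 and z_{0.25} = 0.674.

Cohen's d = |M₁ − M₂| / SD_pooled = |11.4 − 21.8| / 11.0 = 10.4 / 11.0 = 0.945.
For two independent groups with equal n: n = 2·((z_{α/2} + z_β) / d)².
z_{α/2} + z_β = 1.960 + 0.674 = 2.634.
n = 2 × (2.634 / 0.945)² = 2 × 2.787² = 2 × 7.77 = 15.5.
Round up to the next whole participant.

n = 16 per group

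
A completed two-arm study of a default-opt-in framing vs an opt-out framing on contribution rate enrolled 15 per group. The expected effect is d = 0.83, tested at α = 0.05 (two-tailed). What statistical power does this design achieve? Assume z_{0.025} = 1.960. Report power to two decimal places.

For two equal groups, power = Φ(d·√(n/2) − z_{α/2}).
d·√(n/2) = 0.83 × √(15/2) = 0.83 × 2.739 = 2.273.
z_β = 2.273 − 1.960 = 0.313.
Power = Φ(0.313) = 0.623.

power ≈ 0.62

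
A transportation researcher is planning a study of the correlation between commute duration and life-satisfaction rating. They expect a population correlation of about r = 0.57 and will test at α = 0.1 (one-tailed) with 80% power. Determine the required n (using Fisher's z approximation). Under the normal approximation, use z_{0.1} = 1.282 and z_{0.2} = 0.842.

n = 14

Fisher's z: C = ½·ln((1+r)/(1−r)) = ½·ln(3.6512) = 0.6475.
n = ((z_{α} + z_β)/C)² + 3.
(1.282 + 0.842) / 0.6475 = 2.124 / 0.6475 = 3.280.
n = 3.280² + 3 = 10.76 + 3 = 13.8.
Round up.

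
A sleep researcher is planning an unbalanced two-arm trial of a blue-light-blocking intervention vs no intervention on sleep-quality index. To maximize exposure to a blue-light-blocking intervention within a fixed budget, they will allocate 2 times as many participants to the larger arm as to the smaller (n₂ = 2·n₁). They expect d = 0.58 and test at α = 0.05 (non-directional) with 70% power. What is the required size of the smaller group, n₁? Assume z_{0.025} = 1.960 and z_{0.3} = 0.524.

n₁ = 28

With allocation ratio k = n₂/n₁ = 2, Var(x̄₁−x̄₂) = σ²(1/n₁ + 1/(k·n₁)) = σ²·(k+1)/(k·n₁).
So n₁ = (1 + 1/k)·((z_{α/2} + z_β)/d)² = 1.500 × (2.484/0.58)².
n₁ = 1.500 × 18.34 = 27.5.
Round up: n₁ = 28, giving n₂ = 2 × 28 = 56.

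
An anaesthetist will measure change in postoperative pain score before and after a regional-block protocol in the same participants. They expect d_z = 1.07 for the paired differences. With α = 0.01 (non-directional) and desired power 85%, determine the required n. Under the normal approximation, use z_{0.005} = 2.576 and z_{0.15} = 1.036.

For a paired (one-sample on differences) test: n = ((z_{α/2} + z_β) / d)².
z_{α/2} + z_β = 2.576 + 1.036 = 3.612.
n = (3.612 / 1.07)² = 3.376² = 11.40.
Round up.

n = 12 pairs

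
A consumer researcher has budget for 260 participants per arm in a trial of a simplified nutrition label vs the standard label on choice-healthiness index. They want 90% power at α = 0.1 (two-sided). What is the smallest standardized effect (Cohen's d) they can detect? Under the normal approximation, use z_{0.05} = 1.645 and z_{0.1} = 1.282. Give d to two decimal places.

For two independent groups of n = 260 each: d_min = (z_{α/2} + z_β)·√(2/n).
z-sum = 1.645 + 1.282 = 2.927.
d_min = 2.927 × √(2/260) = 2.927 × 0.0877 = 0.257.

d_min ≈ 0.26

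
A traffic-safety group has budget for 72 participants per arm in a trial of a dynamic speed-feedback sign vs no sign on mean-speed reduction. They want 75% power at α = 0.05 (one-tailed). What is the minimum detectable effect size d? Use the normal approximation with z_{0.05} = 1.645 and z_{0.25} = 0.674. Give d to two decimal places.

d_min ≈ 0.39

For two independent groups of n = 72 each: d_min = (z_{α} + z_β)·√(2/n).
z-sum = 1.645 + 0.674 = 2.319.
d_min = 2.319 × √(2/72) = 2.319 × 0.1667 = 0.386.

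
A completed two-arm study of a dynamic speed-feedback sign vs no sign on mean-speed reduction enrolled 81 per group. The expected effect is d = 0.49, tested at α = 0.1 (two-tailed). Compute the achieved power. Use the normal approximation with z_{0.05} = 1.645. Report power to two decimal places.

For two equal groups, power = Φ(d·√(n/2) − z_{α/2}).
d·√(n/2) = 0.49 × √(81/2) = 0.49 × 6.364 = 3.118.
z_β = 3.118 − 1.645 = 1.473.
Power = Φ(1.473) = 0.930.

power ≈ 0.93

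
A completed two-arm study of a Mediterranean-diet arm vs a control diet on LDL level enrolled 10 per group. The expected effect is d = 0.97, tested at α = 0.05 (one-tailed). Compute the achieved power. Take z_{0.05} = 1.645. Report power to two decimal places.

For two equal groups, power = Φ(d·√(n/2) − z_{α}).
d·√(n/2) = 0.97 × √(10/2) = 0.97 × 2.236 = 2.169.
z_β = 2.169 − 1.645 = 0.524.
Power = Φ(0.524) = 0.700.

power ≈ 0.70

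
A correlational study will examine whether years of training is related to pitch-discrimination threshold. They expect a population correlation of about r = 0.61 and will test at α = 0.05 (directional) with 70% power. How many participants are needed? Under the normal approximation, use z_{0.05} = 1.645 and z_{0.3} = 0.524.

n = 13

Fisher's z: C = ½·ln((1+r)/(1−r)) = ½·ln(4.1282) = 0.7089.
n = ((z_{α} + z_β)/C)² + 3.
(1.645 + 0.524) / 0.7089 = 2.169 / 0.7089 = 3.060.
n = 3.060² + 3 = 9.36 + 3 = 12.4.
Round up.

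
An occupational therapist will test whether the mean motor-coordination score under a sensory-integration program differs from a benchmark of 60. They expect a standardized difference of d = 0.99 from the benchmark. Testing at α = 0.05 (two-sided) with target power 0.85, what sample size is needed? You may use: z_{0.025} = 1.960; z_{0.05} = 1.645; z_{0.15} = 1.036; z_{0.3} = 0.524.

For a one-sample test: n = ((z_{α/2} + z_β) / d)².
z_{α/2} + z_β = 1.960 + 1.036 = 2.996.
n = (2.996 / 0.99)² = 3.026² = 9.16.
Round up.

n = 10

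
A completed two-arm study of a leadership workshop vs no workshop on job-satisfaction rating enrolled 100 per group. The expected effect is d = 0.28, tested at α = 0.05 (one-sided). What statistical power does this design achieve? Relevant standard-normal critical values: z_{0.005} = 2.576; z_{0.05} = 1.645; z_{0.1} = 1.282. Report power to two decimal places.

For two equal groups, power = Φ(d·√(n/2) − z_{α}).
d·√(n/2) = 0.28 × √(100/2) = 0.28 × 7.071 = 1.980.
z_β = 1.980 − 1.645 = 0.335.
Power = Φ(0.335) = 0.631.

power ≈ 0.63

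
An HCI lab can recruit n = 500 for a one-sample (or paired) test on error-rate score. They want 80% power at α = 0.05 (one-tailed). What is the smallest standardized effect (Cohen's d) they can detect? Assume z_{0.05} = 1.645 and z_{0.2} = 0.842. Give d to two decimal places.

d_min ≈ 0.11

For a single sample (or paired design) of n = 500: d_min = (z_{α} + z_β)/√n.
z-sum = 1.645 + 0.842 = 2.487.
d_min = 2.487 / √500 = 2.487 / 22.361 = 0.111.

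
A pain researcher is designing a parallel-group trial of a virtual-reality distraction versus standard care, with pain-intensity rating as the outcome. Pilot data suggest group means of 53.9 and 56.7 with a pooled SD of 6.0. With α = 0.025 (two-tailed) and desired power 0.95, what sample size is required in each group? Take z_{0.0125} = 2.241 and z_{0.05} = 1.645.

Cohen's d = |M₁ − M₂| / SD_pooled = |53.9 − 56.7| / 6.0 = 2.8 / 6.0 = 0.467.
For two independent groups with equal n: n = 2·((z_{α/2} + z_β) / d)².
z_{α/2} + z_β = 2.241 + 1.645 = 3.886.
n = 2 × (3.886 / 0.467)² = 2 × 8.321² = 2 × 69.24 = 138.5.
Round up to the next whole participant.

n = 139 per group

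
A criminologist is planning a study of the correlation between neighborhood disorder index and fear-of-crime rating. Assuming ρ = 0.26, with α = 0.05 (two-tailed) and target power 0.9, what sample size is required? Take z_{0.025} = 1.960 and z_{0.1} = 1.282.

n = 152

Fisher's z: C = ½·ln((1+r)/(1−r)) = ½·ln(1.7027) = 0.2661.
n = ((z_{α/2} + z_β)/C)² + 3.
(1.960 + 1.282) / 0.2661 = 3.242 / 0.2661 = 12.183.
n = 12.183² + 3 = 148.43 + 3 = 151.4.
Round up.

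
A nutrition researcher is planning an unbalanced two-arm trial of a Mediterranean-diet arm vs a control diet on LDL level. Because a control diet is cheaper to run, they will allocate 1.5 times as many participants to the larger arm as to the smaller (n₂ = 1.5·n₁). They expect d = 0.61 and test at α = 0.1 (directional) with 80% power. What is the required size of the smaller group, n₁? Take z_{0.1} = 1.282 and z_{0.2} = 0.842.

With allocation ratio k = n₂/n₁ = 1.5, Var(x̄₁−x̄₂) = σ²(1/n₁ + 1/(k·n₁)) = σ²·(k+1)/(k·n₁).
So n₁ = (1 + 1/k)·((z_{α} + z_β)/d)² = 1.667 × (2.124/0.61)².
n₁ = 1.667 × 12.12 = 20.2.
Round up: n₁ = 21, giving n₂ = ⌈1.5 × 21⌉ = ⌈31.5⌉ = 32.

n₁ = 21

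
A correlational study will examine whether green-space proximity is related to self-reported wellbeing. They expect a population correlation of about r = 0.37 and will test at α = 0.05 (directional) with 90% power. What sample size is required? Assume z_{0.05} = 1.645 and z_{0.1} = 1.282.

Fisher's z: C = ½·ln((1+r)/(1−r)) = ½·ln(2.1746) = 0.3884.
n = ((z_{α} + z_β)/C)² + 3.
(1.645 + 1.282) / 0.3884 = 2.927 / 0.3884 = 7.536.
n = 7.536² + 3 = 56.79 + 3 = 59.8.
Round up.

n = 60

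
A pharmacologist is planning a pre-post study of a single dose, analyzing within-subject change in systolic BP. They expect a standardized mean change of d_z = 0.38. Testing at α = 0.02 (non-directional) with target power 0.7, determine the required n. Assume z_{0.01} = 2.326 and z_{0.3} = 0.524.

n = 57 pairs

For a paired (one-sample on differences) test: n = ((z_{α/2} + z_β) / d)².
z_{α/2} + z_β = 2.326 + 0.524 = 2.850.
n = (2.850 / 0.38)² = 7.500² = 56.25.
Round up.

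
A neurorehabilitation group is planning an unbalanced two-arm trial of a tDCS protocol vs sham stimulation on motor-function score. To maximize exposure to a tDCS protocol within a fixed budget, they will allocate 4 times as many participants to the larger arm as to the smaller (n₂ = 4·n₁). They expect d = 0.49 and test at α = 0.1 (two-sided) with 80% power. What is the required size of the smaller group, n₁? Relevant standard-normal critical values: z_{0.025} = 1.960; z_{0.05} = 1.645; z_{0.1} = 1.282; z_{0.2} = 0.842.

n₁ = 33

With allocation ratio k = n₂/n₁ = 4, Var(x̄₁−x̄₂) = σ²(1/n₁ + 1/(k·n₁)) = σ²·(k+1)/(k·n₁).
So n₁ = (1 + 1/k)·((z_{α/2} + z_β)/d)² = 1.250 × (2.487/0.49)².
n₁ = 1.250 × 25.76 = 32.2.
Round up: n₁ = 33, giving n₂ = 4 × 33 = 132.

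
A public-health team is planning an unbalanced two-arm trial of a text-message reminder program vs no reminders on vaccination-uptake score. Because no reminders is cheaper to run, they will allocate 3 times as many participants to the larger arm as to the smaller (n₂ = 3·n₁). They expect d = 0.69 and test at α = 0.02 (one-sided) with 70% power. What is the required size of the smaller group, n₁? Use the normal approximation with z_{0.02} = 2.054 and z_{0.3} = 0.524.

n₁ = 19

With allocation ratio k = n₂/n₁ = 3, Var(x̄₁−x̄₂) = σ²(1/n₁ + 1/(k·n₁)) = σ²·(k+1)/(k·n₁).
So n₁ = (1 + 1/k)·((z_{α} + z_β)/d)² = 1.333 × (2.578/0.69)².
n₁ = 1.333 × 13.96 = 18.6.
Round up: n₁ = 19, giving n₂ = 3 × 19 = 57.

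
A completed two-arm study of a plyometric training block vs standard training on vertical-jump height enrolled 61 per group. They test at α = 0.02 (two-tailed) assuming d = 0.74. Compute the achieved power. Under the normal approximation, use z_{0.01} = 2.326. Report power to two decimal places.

power ≈ 0.96

For two equal groups, power = Φ(d·√(n/2) − z_{α/2}).
d·√(n/2) = 0.74 × √(61/2) = 0.74 × 5.523 = 4.087.
z_β = 4.087 − 2.326 = 1.761.
Power = Φ(1.761) = 0.961.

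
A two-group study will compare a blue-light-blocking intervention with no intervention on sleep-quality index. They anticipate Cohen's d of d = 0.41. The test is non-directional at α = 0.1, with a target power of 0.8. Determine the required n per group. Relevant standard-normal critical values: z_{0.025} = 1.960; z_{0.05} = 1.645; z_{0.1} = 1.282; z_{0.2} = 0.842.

n = 74 per group

For two independent groups with equal n: n = 2·((z_{α/2} + z_β) / d)².
z_{α/2} + z_β = 1.645 + 0.842 = 2.487.
n = 2 × (2.487 / 0.41)² = 2 × 6.066² = 2 × 36.79 = 73.6.
Round up to the next whole participant.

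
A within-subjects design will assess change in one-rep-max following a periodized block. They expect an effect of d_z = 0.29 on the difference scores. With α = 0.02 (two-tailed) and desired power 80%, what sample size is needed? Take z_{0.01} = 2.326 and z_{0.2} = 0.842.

For a paired (one-sample on differences) test: n = ((z_{α/2} + z_β) / d)².
z_{α/2} + z_β = 2.326 + 0.842 = 3.168.
n = (3.168 / 0.29)² = 10.924² = 119.34.
Round up.

n = 120 pairs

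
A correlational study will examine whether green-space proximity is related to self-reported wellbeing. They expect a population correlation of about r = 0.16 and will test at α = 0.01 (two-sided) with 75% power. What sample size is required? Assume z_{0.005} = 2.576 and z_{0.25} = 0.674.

Fisher's z: C = ½·ln((1+r)/(1−r)) = ½·ln(1.3810) = 0.1614.
n = ((z_{α/2} + z_β)/C)² + 3.
(2.576 + 0.674) / 0.1614 = 3.250 / 0.1614 = 20.136.
n = 20.136² + 3 = 405.47 + 3 = 408.5.
Round up.

n = 409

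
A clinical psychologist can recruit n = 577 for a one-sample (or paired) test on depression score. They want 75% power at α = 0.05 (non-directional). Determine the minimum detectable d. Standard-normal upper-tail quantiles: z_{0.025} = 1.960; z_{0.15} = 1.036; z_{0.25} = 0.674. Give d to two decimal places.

For a single sample (or paired design) of n = 577: d_min = (z_{α/2} + z_β)/√n.
z-sum = 1.960 + 0.674 = 2.634.
d_min = 2.634 / √577 = 2.634 / 24.021 = 0.110.

d_min ≈ 0.11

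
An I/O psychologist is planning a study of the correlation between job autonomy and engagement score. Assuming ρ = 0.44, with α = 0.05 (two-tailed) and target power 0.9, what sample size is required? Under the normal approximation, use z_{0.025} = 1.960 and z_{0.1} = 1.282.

Fisher's z: C = ½·ln((1+r)/(1−r)) = ½·ln(2.5714) = 0.4722.
n = ((z_{α/2} + z_β)/C)² + 3.
(1.960 + 1.282) / 0.4722 = 3.242 / 0.4722 = 6.866.
n = 6.866² + 3 = 47.14 + 3 = 50.1.
Round up.

n = 51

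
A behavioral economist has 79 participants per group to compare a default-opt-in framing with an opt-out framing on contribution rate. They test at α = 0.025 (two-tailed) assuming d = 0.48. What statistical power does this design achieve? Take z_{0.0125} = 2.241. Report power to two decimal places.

For two equal groups, power = Φ(d·√(n/2) − z_{α/2}).
d·√(n/2) = 0.48 × √(79/2) = 0.48 × 6.285 = 3.017.
z_β = 3.017 − 2.241 = 0.776.
Power = Φ(0.776) = 0.781.

power ≈ 0.78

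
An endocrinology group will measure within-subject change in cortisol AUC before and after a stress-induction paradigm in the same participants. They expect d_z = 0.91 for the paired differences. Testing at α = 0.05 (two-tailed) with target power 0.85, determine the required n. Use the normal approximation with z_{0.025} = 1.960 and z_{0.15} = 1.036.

For a paired (one-sample on differences) test: n = ((z_{α/2} + z_β) / d)².
z_{α/2} + z_β = 1.960 + 1.036 = 2.996.
n = (2.996 / 0.91)² = 3.292² = 10.84.
Round up.

n = 11 pairs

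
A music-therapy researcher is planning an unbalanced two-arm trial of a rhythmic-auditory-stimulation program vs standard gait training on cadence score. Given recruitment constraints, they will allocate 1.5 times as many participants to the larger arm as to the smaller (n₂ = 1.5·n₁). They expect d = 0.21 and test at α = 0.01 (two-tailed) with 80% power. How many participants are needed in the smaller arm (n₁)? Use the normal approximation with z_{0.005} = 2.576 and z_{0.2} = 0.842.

With allocation ratio k = n₂/n₁ = 1.5, Var(x̄₁−x̄₂) = σ²(1/n₁ + 1/(k·n₁)) = σ²·(k+1)/(k·n₁).
So n₁ = (1 + 1/k)·((z_{α/2} + z_β)/d)² = 1.667 × (3.418/0.21)².
n₁ = 1.667 × 264.91 = 441.5.
Round up: n₁ = 442, giving n₂ = 1.5 × 442 = 663.

n₁ = 442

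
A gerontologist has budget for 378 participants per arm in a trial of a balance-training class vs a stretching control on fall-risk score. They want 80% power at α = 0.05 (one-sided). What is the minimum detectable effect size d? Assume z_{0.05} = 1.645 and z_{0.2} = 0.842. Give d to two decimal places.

d_min ≈ 0.18

For two independent groups of n = 378 each: d_min = (z_{α} + z_β)·√(2/n).
z-sum = 1.645 + 0.842 = 2.487.
d_min = 2.487 × √(2/378) = 2.487 × 0.0727 = 0.181.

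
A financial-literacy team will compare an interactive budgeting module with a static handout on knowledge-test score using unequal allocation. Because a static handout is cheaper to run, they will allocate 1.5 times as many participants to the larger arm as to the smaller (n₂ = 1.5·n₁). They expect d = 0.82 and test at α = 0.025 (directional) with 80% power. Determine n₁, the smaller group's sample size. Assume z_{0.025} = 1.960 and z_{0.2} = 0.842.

n₁ = 20

With allocation ratio k = n₂/n₁ = 1.5, Var(x̄₁−x̄₂) = σ²(1/n₁ + 1/(k·n₁)) = σ²·(k+1)/(k·n₁).
So n₁ = (1 + 1/k)·((z_{α} + z_β)/d)² = 1.667 × (2.802/0.82)².
n₁ = 1.667 × 11.68 = 19.5.
Round up: n₁ = 20, giving n₂ = 1.5 × 20 = 30.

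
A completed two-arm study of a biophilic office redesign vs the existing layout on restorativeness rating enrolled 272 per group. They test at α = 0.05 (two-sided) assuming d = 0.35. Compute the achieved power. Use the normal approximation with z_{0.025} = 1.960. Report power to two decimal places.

For two equal groups, power = Φ(d·√(n/2) − z_{α/2}).
d·√(n/2) = 0.35 × √(272/2) = 0.35 × 11.662 = 4.082.
z_β = 4.082 − 1.960 = 2.122.
Power = Φ(2.122) = 0.983.

power ≈ 0.98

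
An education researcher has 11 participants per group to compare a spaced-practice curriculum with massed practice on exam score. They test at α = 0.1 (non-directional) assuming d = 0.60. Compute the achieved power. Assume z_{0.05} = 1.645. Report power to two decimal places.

power ≈ 0.41

For two equal groups, power = Φ(d·√(n/2) − z_{α/2}).
d·√(n/2) = 0.60 × √(11/2) = 0.60 × 2.345 = 1.407.
z_β = 1.407 − 1.645 = -0.238.
Power = Φ(-0.238) = 0.406.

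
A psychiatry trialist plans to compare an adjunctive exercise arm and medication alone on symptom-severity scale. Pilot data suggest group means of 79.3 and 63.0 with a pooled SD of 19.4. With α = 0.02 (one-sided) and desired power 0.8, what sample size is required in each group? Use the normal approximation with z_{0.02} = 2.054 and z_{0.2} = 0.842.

n = 24 per group

Cohen's d = |M₁ − M₂| / SD_pooled = |79.3 − 63.0| / 19.4 = 16.3 / 19.4 = 0.840.
For two independent groups with equal n: n = 2·((z_{α} + z_β) / d)².
z_{α} + z_β = 2.054 + 0.842 = 2.896.
n = 2 × (2.896 / 0.840)² = 2 × 3.448² = 2 × 11.89 = 23.8.
Round up to the next whole participant.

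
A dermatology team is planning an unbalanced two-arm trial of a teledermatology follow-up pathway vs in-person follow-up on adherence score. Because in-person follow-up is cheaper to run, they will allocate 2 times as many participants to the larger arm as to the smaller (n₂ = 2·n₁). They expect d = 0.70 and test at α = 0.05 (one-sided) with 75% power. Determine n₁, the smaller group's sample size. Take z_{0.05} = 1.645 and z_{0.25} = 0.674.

n₁ = 17

With allocation ratio k = n₂/n₁ = 2, Var(x̄₁−x̄₂) = σ²(1/n₁ + 1/(k·n₁)) = σ²·(k+1)/(k·n₁).
So n₁ = (1 + 1/k)·((z_{α} + z_β)/d)² = 1.500 × (2.319/0.70)².
n₁ = 1.500 × 10.98 = 16.5.
Round up: n₁ = 17, giving n₂ = 2 × 17 = 34.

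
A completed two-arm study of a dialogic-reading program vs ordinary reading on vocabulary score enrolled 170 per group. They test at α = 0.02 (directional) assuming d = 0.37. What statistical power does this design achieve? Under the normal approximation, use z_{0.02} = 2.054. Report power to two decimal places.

power ≈ 0.91

For two equal groups, power = Φ(d·√(n/2) − z_{α}).
d·√(n/2) = 0.37 × √(170/2) = 0.37 × 9.220 = 3.411.
z_β = 3.411 − 2.054 = 1.357.
Power = Φ(1.357) = 0.913.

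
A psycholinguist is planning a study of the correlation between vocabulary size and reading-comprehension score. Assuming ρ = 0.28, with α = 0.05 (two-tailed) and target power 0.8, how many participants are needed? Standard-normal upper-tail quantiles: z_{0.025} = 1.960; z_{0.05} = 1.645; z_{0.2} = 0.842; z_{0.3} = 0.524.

n = 98

Fisher's z: C = ½·ln((1+r)/(1−r)) = ½·ln(1.7778) = 0.2877.
n = ((z_{α/2} + z_β)/C)² + 3.
(1.960 + 0.842) / 0.2877 = 2.802 / 0.2877 = 9.739.
n = 9.739² + 3 = 94.85 + 3 = 97.9.
Round up.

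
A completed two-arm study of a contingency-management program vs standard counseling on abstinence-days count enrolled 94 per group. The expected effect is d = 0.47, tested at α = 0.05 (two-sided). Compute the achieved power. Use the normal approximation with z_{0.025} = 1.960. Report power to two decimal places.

For two equal groups, power = Φ(d·√(n/2) − z_{α/2}).
d·√(n/2) = 0.47 × √(94/2) = 0.47 × 6.856 = 3.222.
z_β = 3.222 − 1.960 = 1.262.
Power = Φ(1.262) = 0.897.

power ≈ 0.90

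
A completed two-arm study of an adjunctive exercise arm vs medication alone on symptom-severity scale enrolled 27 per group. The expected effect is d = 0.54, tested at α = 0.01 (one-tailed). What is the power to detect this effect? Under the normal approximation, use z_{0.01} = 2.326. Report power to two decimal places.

power ≈ 0.37

For two equal groups, power = Φ(d·√(n/2) − z_{α}).
d·√(n/2) = 0.54 × √(27/2) = 0.54 × 3.674 = 1.984.
z_β = 1.984 − 2.326 = -0.342.
Power = Φ(-0.342) = 0.366.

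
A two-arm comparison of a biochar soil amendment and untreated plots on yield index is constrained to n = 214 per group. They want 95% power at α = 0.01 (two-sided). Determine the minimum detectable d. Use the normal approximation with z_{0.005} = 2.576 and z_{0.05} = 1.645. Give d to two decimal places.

For two independent groups of n = 214 each: d_min = (z_{α/2} + z_β)·√(2/n).
z-sum = 2.576 + 1.645 = 4.221.
d_min = 4.221 × √(2/214) = 4.221 × 0.0967 = 0.408.

d_min ≈ 0.41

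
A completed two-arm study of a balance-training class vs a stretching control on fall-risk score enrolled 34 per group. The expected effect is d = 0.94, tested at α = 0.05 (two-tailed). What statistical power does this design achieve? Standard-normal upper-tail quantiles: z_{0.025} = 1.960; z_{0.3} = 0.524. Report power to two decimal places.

power ≈ 0.97

For two equal groups, power = Φ(d·√(n/2) − z_{α/2}).
d·√(n/2) = 0.94 × √(34/2) = 0.94 × 4.123 = 3.876.
z_β = 3.876 − 1.960 = 1.916.
Power = Φ(1.916) = 0.972.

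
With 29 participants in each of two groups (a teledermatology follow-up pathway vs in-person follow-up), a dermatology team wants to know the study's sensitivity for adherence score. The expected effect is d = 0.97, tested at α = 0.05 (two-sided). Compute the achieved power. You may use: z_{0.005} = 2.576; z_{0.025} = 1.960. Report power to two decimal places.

For two equal groups, power = Φ(d·√(n/2) − z_{α/2}).
d·√(n/2) = 0.97 × √(29/2) = 0.97 × 3.808 = 3.694.
z_β = 3.694 − 1.960 = 1.734.
Power = Φ(1.734) = 0.959.

power ≈ 0.96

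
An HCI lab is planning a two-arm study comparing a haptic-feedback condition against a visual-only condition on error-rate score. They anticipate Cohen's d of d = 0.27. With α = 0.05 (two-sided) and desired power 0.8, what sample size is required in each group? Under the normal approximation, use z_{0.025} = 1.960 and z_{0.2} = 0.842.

n = 216 per group

For two independent groups with equal n: n = 2·((z_{α/2} + z_β) / d)².
z_{α/2} + z_β = 1.960 + 0.842 = 2.802.
n = 2 × (2.802 / 0.27)² = 2 × 10.378² = 2 × 107.70 = 215.4.
Round up to the next whole participant.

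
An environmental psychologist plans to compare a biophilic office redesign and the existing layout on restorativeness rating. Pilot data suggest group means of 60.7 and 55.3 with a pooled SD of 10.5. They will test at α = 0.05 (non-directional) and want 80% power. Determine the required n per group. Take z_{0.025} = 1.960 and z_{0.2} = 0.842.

Cohen's d = |M₁ − M₂| / SD_pooled = |60.7 − 55.3| / 10.5 = 5.4 / 10.5 = 0.514.
For two independent groups with equal n: n = 2·((z_{α/2} + z_β) / d)².
z_{α/2} + z_β = 1.960 + 0.842 = 2.802.
n = 2 × (2.802 / 0.514)² = 2 × 5.451² = 2 × 29.72 = 59.4.
Round up to the next whole participant.

n = 60 per group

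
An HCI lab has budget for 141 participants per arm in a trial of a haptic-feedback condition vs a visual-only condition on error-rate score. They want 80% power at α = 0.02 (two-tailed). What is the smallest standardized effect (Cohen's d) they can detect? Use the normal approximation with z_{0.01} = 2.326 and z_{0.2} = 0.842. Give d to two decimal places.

d_min ≈ 0.38

For two independent groups of n = 141 each: d_min = (z_{α/2} + z_β)·√(2/n).
z-sum = 2.326 + 0.842 = 3.168.
d_min = 3.168 × √(2/141) = 3.168 × 0.1191 = 0.377.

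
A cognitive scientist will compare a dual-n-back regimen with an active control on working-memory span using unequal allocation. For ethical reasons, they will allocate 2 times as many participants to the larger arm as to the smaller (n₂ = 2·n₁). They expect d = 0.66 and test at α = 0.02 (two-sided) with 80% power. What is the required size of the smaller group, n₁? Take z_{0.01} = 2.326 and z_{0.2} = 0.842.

n₁ = 35

With allocation ratio k = n₂/n₁ = 2, Var(x̄₁−x̄₂) = σ²(1/n₁ + 1/(k·n₁)) = σ²·(k+1)/(k·n₁).
So n₁ = (1 + 1/k)·((z_{α/2} + z_β)/d)² = 1.500 × (3.168/0.66)².
n₁ = 1.500 × 23.04 = 34.6.
Round up: n₁ = 35, giving n₂ = 2 × 35 = 70.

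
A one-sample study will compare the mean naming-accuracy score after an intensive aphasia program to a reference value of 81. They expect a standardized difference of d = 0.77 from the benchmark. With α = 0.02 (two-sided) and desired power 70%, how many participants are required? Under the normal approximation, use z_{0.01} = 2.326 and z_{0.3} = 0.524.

n = 14

For a one-sample test: n = ((z_{α/2} + z_β) / d)².
z_{α/2} + z_β = 2.326 + 0.524 = 2.850.
n = (2.850 / 0.77)² = 3.701² = 13.70.
Round up.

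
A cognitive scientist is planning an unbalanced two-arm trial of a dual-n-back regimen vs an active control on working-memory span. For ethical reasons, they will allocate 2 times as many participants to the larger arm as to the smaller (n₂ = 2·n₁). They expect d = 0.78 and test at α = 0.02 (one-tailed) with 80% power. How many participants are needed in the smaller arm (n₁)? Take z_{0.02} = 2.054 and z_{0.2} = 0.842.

With allocation ratio k = n₂/n₁ = 2, Var(x̄₁−x̄₂) = σ²(1/n₁ + 1/(k·n₁)) = σ²·(k+1)/(k·n₁).
So n₁ = (1 + 1/k)·((z_{α} + z_β)/d)² = 1.500 × (2.896/0.78)².
n₁ = 1.500 × 13.79 = 20.7.
Round up: n₁ = 21, giving n₂ = 2 × 21 = 42.

n₁ = 21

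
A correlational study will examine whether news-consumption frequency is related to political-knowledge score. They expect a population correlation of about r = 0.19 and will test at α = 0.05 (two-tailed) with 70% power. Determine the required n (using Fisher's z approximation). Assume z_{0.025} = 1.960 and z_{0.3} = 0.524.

n = 170

Fisher's z: C = ½·ln((1+r)/(1−r)) = ½·ln(1.4691) = 0.1923.
n = ((z_{α/2} + z_β)/C)² + 3.
(1.960 + 0.524) / 0.1923 = 2.484 / 0.1923 = 12.917.
n = 12.917² + 3 = 166.86 + 3 = 169.9.
Round up.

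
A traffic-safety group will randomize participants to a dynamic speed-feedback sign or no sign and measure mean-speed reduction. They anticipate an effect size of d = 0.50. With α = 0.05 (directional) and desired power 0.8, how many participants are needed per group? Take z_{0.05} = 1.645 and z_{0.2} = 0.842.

For two independent groups with equal n: n = 2·((z_{α} + z_β) / d)².
z_{α} + z_β = 1.645 + 0.842 = 2.487.
n = 2 × (2.487 / 0.50)² = 2 × 4.974² = 2 × 24.74 = 49.5.
Round up to the next whole participant.

n = 50 per group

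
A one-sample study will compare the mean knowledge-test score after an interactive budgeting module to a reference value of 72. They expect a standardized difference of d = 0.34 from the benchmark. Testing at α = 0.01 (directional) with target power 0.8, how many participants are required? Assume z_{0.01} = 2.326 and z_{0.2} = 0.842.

For a one-sample test: n = ((z_{α} + z_β) / d)².
z_{α} + z_β = 2.326 + 0.842 = 3.168.
n = (3.168 / 0.34)² = 9.318² = 86.82.
Round up.

n = 87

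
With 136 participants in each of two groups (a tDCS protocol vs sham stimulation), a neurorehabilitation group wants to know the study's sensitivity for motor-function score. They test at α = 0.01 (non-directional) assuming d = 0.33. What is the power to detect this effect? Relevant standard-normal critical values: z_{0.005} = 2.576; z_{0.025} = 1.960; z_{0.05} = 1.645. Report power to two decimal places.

power ≈ 0.56

For two equal groups, power = Φ(d·√(n/2) − z_{α/2}).
d·√(n/2) = 0.33 × √(136/2) = 0.33 × 8.246 = 2.721.
z_β = 2.721 − 2.576 = 0.145.
Power = Φ(0.145) = 0.558.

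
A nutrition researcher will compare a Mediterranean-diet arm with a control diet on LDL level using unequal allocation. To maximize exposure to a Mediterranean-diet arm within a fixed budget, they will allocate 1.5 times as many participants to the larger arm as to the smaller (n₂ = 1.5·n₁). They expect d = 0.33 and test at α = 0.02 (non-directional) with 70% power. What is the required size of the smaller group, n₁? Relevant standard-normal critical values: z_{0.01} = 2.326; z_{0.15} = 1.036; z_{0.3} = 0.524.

n₁ = 125

With allocation ratio k = n₂/n₁ = 1.5, Var(x̄₁−x̄₂) = σ²(1/n₁ + 1/(k·n₁)) = σ²·(k+1)/(k·n₁).
So n₁ = (1 + 1/k)·((z_{α/2} + z_β)/d)² = 1.667 × (2.850/0.33)².
n₁ = 1.667 × 74.59 = 124.3.
Round up: n₁ = 125, giving n₂ = ⌈1.5 × 125⌉ = ⌈187.5⌉ = 188.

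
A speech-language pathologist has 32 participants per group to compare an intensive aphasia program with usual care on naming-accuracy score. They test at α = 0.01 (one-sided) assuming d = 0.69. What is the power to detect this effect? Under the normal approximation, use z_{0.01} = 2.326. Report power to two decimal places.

For two equal groups, power = Φ(d·√(n/2) − z_{α}).
d·√(n/2) = 0.69 × √(32/2) = 0.69 × 4.000 = 2.760.
z_β = 2.760 − 2.326 = 0.434.
Power = Φ(0.434) = 0.668.

power ≈ 0.67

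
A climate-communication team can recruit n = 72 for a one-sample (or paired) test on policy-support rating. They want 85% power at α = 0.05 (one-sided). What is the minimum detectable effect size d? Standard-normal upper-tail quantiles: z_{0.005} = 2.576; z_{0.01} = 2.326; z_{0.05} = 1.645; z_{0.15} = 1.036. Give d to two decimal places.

d_min ≈ 0.32

For a single sample (or paired design) of n = 72: d_min = (z_{α} + z_β)/√n.
z-sum = 1.645 + 1.036 = 2.681.
d_min = 2.681 / √72 = 2.681 / 8.485 = 0.316.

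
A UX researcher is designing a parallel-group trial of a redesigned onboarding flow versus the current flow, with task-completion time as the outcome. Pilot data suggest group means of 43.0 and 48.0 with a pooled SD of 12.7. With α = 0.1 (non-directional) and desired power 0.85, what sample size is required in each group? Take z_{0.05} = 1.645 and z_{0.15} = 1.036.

Cohen's d = |M₁ − M₂| / SD_pooled = |43.0 − 48.0| / 12.7 = 5.0 / 12.7 = 0.394.
For two independent groups with equal n: n = 2·((z_{α/2} + z_β) / d)².
z_{α/2} + z_β = 1.645 + 1.036 = 2.681.
n = 2 × (2.681 / 0.394)² = 2 × 6.805² = 2 × 46.30 = 92.6.
Round up to the next whole participant.

n = 93 per group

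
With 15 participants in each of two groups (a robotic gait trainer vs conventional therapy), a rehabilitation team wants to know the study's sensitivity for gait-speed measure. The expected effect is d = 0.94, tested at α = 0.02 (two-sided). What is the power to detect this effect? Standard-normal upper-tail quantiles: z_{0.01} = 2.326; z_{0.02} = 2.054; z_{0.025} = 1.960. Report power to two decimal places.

power ≈ 0.60

For two equal groups, power = Φ(d·√(n/2) − z_{α/2}).
d·√(n/2) = 0.94 × √(15/2) = 0.94 × 2.739 = 2.574.
z_β = 2.574 − 2.326 = 0.248.
Power = Φ(0.248) = 0.598.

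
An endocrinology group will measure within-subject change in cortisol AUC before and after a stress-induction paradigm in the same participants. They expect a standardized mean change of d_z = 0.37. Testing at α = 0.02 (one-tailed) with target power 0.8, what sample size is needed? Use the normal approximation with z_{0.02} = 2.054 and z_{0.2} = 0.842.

For a paired (one-sample on differences) test: n = ((z_{α} + z_β) / d)².
z_{α} + z_β = 2.054 + 0.842 = 2.896.
n = (2.896 / 0.37)² = 7.827² = 61.26.
Round up.

n = 62 pairs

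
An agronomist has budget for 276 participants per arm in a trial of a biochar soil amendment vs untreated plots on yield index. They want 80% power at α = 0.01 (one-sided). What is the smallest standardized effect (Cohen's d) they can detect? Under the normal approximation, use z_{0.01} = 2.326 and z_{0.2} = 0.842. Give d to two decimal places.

For two independent groups of n = 276 each: d_min = (z_{α} + z_β)·√(2/n).
z-sum = 2.326 + 0.842 = 3.168.
d_min = 3.168 × √(2/276) = 3.168 × 0.0851 = 0.270.

d_min ≈ 0.27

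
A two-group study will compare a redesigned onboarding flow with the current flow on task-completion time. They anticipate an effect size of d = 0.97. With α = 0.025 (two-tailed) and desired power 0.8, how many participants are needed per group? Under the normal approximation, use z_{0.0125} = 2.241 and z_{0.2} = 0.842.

n = 21 per group

For two independent groups with equal n: n = 2·((z_{α/2} + z_β) / d)².
z_{α/2} + z_β = 2.241 + 0.842 = 3.083.
n = 2 × (3.083 / 0.97)² = 2 × 3.178² = 2 × 10.10 = 20.2.
Round up to the next whole participant.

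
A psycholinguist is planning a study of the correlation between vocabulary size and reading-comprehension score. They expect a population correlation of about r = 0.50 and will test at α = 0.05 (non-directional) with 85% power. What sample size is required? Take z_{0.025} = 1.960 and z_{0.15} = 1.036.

Fisher's z: C = ½·ln((1+r)/(1−r)) = ½·ln(3.0000) = 0.5493.
n = ((z_{α/2} + z_β)/C)² + 3.
(1.960 + 1.036) / 0.5493 = 2.996 / 0.5493 = 5.454.
n = 5.454² + 3 = 29.75 + 3 = 32.7.
Round up.

n = 33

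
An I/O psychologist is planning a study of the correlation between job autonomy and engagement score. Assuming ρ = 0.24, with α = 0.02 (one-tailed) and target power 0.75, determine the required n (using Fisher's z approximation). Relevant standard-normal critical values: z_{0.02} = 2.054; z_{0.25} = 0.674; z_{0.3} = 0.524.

n = 128

Fisher's z: C = ½·ln((1+r)/(1−r)) = ½·ln(1.6316) = 0.2448.
n = ((z_{α} + z_β)/C)² + 3.
(2.054 + 0.674) / 0.2448 = 2.728 / 0.2448 = 11.144.
n = 11.144² + 3 = 124.18 + 3 = 127.2.
Round up.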